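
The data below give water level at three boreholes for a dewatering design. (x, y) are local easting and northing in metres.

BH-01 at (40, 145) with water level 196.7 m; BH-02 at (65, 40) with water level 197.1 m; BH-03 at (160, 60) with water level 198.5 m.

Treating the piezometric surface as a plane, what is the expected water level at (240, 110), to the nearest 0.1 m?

With h = a·x + b·y + c and BH-01 as origin, the differences give:
  25·a + (-105)·b = +0.4
  120·a + (-85)·b = +1.8
Eliminate b (×(-85) and ×(-105), subtract): 10475·a = 155.00 → a = ∂h/∂x = +0.01480
Back-substitute: b = ∂h/∂y = -0.0002864.
h(240, 110) = 196.7 + (+0.01480)·(200) + (-0.0002864)·(-35) = 196.7 +2.959 +0.010 = 199.669 m.

199.7 m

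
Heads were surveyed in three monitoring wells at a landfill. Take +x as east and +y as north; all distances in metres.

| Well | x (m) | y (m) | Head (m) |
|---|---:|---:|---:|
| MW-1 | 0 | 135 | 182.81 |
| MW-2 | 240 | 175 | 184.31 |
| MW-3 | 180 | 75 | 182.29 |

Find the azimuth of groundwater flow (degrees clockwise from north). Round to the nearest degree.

Taking MW-1 as reference: MW-2−MW-1 = (240, 40, +1.50); MW-3−MW-1 = (180, -60, -0.52).
Solve a·Δx + b·Δy = Δh: det = 240·(-60) − 180·40 = -21600.
∂h/∂x = [(+1.50)·(-60) − (-0.52)·40] / -21600 = +0.003204
∂h/∂y = [240·(-0.52) − 180·(+1.50)] / -21600 = +0.01828
Flow direction (−∇h) has components (-0.003204 E, -0.01828 N).
Azimuth = atan2(E, N) = atan2(-0.003204, -0.01828) = 189.9° ≈ 190°.

190°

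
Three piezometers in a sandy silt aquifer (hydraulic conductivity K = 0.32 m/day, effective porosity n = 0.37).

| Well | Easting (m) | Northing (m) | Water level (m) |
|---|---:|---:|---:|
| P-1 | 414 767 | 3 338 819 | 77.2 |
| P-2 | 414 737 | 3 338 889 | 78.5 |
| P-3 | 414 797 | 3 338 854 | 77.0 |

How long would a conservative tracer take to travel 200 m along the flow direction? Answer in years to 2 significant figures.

Taking P-1 as reference: P-2−P-1 = (-30, 70, +1.3); P-3−P-1 = (30, 35, -0.2).
Determinant of the coordinate differences = (-30)·35 − 30·70 = -3150.
∂h/∂x = [(+1.3)·35 − (-0.2)·70] / -3150 = -0.01889
∂h/∂y = [(-30)·(-0.2) − 30·(+1.3)] / -3150 = +0.01048
|∇h| = √(-0.01889² + 0.01048²) = 0.0216
Seepage velocity v = K·i/n = 0.32 × 0.0216 / 0.37 = 0.01868 m/day.
t = 200 / 0.01868 = 1.071e+04 days = 29.3 years.

29 years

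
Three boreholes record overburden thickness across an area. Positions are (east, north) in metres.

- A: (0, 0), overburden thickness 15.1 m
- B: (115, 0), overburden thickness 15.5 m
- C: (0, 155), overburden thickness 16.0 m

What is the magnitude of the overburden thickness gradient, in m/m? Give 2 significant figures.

0.0068 m/m

∂d/∂x = (15.5 − 15.1) / (115 − 0) = +0.003478
∂d/∂y = (16.0 − 15.1) / (155 − 0) = +0.005806
|∇f| = √(0.003478² + 0.005806²) = 0.006768 m/m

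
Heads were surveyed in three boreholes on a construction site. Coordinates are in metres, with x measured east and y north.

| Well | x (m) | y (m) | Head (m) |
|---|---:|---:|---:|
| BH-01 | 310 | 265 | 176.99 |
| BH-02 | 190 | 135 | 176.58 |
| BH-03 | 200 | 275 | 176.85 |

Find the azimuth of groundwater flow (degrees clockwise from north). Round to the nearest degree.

218°

With h = a·x + b·y + c and BH-01 as origin, the differences give:
  (-120)·a + (-130)·b = -0.41
  (-110)·a + 10·b = -0.14
Eliminate b (×10 and ×(-130), subtract): -15500·a = -22.300 → a = ∂h/∂x = +0.001439
Back-substitute: b = ∂h/∂y = +0.001826.
Flow direction (−∇h) has components (-0.001439 E, -0.001826 N).
Azimuth = atan2(E, N) = atan2(-0.001439, -0.001826) = 218.2° ≈ 218°.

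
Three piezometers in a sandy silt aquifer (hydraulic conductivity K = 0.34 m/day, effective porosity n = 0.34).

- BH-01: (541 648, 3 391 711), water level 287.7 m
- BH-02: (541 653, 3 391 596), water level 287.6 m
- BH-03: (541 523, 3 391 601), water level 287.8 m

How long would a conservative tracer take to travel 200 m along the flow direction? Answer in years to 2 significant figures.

320 years

Differences from BH-01: to BH-02 (Δx, Δy, Δh) = (5, -115, -0.1); to BH-03 = (-125, -110, +0.1).
Solve a·Δx + b·Δy = Δh: det = 5·(-110) − (-125)·(-115) = -14925.
∂h/∂x = [(-0.1)·(-110) − (+0.1)·(-115)] / -14925 = -0.001508
∂h/∂y = [5·(+0.1) − (-125)·(-0.1)] / -14925 = +0.0008040
|∇h| = √(-0.001508² + 0.0008040²) = 0.001709
Seepage velocity v = K·i/n = 0.34 × 0.001709 / 0.34 = 0.001709 m/day.
t = 200 / 0.001709 = 1.17e+05 days = 320 years.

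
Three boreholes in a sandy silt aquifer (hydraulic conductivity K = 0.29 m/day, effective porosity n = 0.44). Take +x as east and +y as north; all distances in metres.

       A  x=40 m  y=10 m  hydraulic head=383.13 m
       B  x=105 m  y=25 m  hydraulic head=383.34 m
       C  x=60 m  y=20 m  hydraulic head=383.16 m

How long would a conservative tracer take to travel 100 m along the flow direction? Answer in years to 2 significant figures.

52 years

Three-point gradient (reference A): Δ to B = (65, 15, +0.21), Δ to C = (20, 10, +0.03).
∂h/∂x = +0.004714, ∂h/∂y = -0.006429 (det = 350).
|∇h| = √(0.004714² + -0.006429²) = 0.007972
Seepage velocity v = K·i/n = 0.29 × 0.007972 / 0.44 = 0.005254 m/day.
t = 100 / 0.005254 = 1.903e+04 days = 52.1 years.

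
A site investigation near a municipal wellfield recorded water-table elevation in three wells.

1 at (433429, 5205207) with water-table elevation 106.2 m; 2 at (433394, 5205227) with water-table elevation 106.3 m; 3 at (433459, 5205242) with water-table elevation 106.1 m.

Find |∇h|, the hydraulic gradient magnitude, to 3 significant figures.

Three-point gradient (reference 1): Δ to 2 = (-35, 20, +0.1), Δ to 3 = (30, 35, -0.1).
∂h/∂x = -0.003014, ∂h/∂y = -0.0002740 (det = -1825).
|∇h| = √(-0.003014² + -0.0002740²) = 0.003026

0.00303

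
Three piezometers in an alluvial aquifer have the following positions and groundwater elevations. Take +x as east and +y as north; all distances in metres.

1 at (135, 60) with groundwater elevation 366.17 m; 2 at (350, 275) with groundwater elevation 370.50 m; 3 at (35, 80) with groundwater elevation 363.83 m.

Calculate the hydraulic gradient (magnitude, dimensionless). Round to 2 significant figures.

With h = a·x + b·y + c and 1 as origin, the differences give:
  215·a + 215·b = +4.33
  (-100)·a + 20·b = -2.34
Eliminate b (×20 and ×215, subtract): 25800·a = 589.700 → a = ∂h/∂x = +0.02286
Back-substitute: b = ∂h/∂y = -0.002717.
|∇h| = √(0.02286² + -0.002717²) = 0.02302

0.023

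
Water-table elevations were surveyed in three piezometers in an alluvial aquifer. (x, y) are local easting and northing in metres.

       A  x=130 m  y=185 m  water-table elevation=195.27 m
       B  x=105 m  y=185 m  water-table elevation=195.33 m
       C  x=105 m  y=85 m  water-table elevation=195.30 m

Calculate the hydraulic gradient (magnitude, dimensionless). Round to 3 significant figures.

0.00242

With h = a·x + b·y + c and A as origin, the differences give:
  (-25)·a + 0·b = +0.06
  (-25)·a + (-100)·b = +0.03
Eliminate b (×(-100) and ×0, subtract): 2500·a = -6.000 → a = ∂h/∂x = -0.002400
Back-substitute: b = ∂h/∂y = +0.0003000.
|∇h| = √(-0.002400² + 0.0003000²) = 0.002419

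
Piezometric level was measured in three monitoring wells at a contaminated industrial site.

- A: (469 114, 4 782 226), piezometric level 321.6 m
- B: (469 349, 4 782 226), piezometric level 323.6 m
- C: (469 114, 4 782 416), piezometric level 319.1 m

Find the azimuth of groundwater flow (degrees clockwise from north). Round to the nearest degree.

327°

∂h/∂x = (323.6 − 321.6) / (469349 − 469114) = +0.008511
∂h/∂y = (319.1 − 321.6) / (4782416 − 4782226) = -0.01316
Flow direction (−∇h) has components (-0.008511 E, +0.01316 N).
Azimuth = atan2(E, N) = atan2(-0.008511, +0.01316) = 327.1° ≈ 327°.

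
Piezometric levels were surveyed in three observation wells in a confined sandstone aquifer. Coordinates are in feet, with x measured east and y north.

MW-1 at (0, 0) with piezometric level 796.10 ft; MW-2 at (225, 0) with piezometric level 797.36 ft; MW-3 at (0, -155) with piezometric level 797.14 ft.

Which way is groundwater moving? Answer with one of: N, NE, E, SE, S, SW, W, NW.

NW

∂h/∂x = (797.36 − 796.10) / (225 − 0) = +0.005600
∂h/∂y = (797.14 − 796.10) / (-155 − 0) = -0.006710
Flow = −∇h = (-0.005600 east, +0.006710 north), which points northwest.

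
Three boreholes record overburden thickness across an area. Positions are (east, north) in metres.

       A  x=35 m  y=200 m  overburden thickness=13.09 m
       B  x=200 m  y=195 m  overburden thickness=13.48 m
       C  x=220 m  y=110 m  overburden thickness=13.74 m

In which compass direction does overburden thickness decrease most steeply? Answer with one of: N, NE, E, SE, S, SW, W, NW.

NW

With d = a·x + b·y + c and A as origin, the differences give:
  165·a + (-5)·b = +0.39
  185·a + (-90)·b = +0.65
Eliminate b (×(-90) and ×(-5), subtract): -13925·a = -31.850 → a = ∂d/∂x = +0.002287
Back-substitute: b = ∂d/∂y = -0.002521.
Steepest decrease is along −∇f = (-0.002287 E, +0.002521 N) → northwest.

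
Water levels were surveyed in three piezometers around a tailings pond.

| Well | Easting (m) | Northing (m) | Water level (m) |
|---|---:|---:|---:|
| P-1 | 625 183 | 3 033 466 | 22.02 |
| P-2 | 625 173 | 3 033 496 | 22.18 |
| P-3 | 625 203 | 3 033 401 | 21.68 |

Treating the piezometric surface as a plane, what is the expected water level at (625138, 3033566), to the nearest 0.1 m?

Differences from P-1: to P-2 (Δx, Δy, Δh) = (-10, 30, +0.16); to P-3 = (20, -65, -0.34).
Solve a·Δx + b·Δy = Δh: det = (-10)·(-65) − 20·30 = 50.
∂h/∂x = [(+0.16)·(-65) − (-0.34)·30] / 50 = -0.004000
∂h/∂y = [(-10)·(-0.34) − 20·(+0.16)] / 50 = +0.004000
h(625138, 3033566) = 22.02 + (-0.004000)·(-45) + (+0.004000)·(100) = 22.02 +0.180 +0.400 = 22.600 m.

22.6 m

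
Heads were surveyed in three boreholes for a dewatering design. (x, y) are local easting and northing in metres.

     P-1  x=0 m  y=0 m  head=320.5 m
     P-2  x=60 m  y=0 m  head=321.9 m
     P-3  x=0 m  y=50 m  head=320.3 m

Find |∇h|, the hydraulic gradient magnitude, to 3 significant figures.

∂h/∂x = (321.9 − 320.5) / (60 − 0) = +0.02333
∂h/∂y = (320.3 − 320.5) / (50 − 0) = -0.004000
|∇h| = √(0.02333² + -0.004000²) = 0.02367

0.0237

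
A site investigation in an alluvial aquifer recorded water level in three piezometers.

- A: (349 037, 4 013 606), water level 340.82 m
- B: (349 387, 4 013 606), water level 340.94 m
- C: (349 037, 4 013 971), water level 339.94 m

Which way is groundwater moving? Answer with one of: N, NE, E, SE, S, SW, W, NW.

N

∂h/∂x = (340.94 − 340.82) / (349387 − 349037) = +0.0003429
∂h/∂y = (339.94 − 340.82) / (4013971 − 4013606) = -0.002411
Flow = −∇h = (-0.0003429 east, +0.002411 north), which points north.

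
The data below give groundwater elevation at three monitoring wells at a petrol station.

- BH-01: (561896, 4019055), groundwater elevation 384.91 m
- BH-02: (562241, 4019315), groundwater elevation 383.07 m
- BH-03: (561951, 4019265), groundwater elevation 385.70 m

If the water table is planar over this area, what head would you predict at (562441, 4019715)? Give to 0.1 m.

383.6 m

Taking BH-01 as reference: BH-02−BH-01 = (345, 260, -1.84); BH-03−BH-01 = (55, 210, +0.79).
Solve a·Δx + b·Δy = Δh: det = 345·210 − 55·260 = 58150.
∂h/∂x = [(-1.84)·210 − (+0.79)·260] / 58150 = -0.01018
∂h/∂y = [345·(+0.79) − 55·(-1.84)] / 58150 = +0.006427
h(562441, 4019715) = 384.91 + (-0.01018)·(545) + (+0.006427)·(660) = 384.91 -5.547 +4.242 = 383.606 m.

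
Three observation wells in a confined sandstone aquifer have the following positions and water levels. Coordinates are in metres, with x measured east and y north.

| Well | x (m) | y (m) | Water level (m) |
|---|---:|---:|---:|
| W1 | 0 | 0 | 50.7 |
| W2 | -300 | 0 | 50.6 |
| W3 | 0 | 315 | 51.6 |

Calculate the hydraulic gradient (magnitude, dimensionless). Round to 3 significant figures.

0.00288

∂h/∂x = (50.6 − 50.7) / (-300 − 0) = +0.0003333
∂h/∂y = (51.6 − 50.7) / (315 − 0) = +0.002857
|∇h| = √(0.0003333² + 0.002857²) = 0.002876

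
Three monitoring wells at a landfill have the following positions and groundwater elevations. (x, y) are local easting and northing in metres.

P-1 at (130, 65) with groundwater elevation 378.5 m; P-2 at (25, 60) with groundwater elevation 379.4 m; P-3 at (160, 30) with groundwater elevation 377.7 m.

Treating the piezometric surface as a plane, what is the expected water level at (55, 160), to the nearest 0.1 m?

380.6 m

Differences from P-1: to P-2 (Δx, Δy, Δh) = (-105, -5, +0.9); to P-3 = (30, -35, -0.8).
Solve a·Δx + b·Δy = Δh: det = (-105)·(-35) − 30·(-5) = 3825.
∂h/∂x = [(+0.9)·(-35) − (-0.8)·(-5)] / 3825 = -0.009281
∂h/∂y = [(-105)·(-0.8) − 30·(+0.9)] / 3825 = +0.01490
h(55, 160) = 378.5 + (-0.009281)·(-75) + (+0.01490)·(95) = 378.5 +0.696 +1.416 = 380.612 m.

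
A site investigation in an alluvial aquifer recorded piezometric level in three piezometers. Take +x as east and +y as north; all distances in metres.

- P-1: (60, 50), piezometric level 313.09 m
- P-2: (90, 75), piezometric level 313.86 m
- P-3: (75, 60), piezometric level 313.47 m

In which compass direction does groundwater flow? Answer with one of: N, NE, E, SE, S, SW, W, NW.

Three-point gradient (reference P-1): Δ to P-2 = (30, 25, +0.77), Δ to P-3 = (15, 10, +0.38).
∂h/∂x = +0.02400, ∂h/∂y = +0.002000 (det = -75).
Flow = −∇h = (-0.02400 east, -0.002000 north), which points west.

W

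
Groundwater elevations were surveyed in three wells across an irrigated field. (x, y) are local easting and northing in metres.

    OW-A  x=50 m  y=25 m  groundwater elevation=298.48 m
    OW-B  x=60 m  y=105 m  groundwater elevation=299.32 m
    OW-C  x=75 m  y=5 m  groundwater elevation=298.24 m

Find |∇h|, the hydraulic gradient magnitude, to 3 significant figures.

0.0107

Taking OW-A as reference: OW-B−OW-A = (10, 80, +0.84); OW-C−OW-A = (25, -20, -0.24).
Determinant of the coordinate differences = 10·(-20) − 25·80 = -2200.
∂h/∂x = [(+0.84)·(-20) − (-0.24)·80] / -2200 = -0.001091
∂h/∂y = [10·(-0.24) − 25·(+0.84)] / -2200 = +0.01064
|∇h| = √(-0.001091² + 0.01064²) = 0.0107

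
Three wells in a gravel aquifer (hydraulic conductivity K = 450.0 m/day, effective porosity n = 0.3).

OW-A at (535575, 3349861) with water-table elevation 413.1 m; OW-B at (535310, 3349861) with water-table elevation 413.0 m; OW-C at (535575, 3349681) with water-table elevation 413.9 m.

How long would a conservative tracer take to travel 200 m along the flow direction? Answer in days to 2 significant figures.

∂h/∂x = (413.0 − 413.1) / (535310 − 535575) = +0.0003774
∂h/∂y = (413.9 − 413.1) / (3349681 − 3349861) = -0.004444
|∇h| = √(0.0003774² + -0.004444²) = 0.00446
Seepage velocity v = K·i/n = 450.0 × 0.00446 / 0.3 = 6.69 m/day.
t = 200 / 6.69 = 29.9 days.

30 days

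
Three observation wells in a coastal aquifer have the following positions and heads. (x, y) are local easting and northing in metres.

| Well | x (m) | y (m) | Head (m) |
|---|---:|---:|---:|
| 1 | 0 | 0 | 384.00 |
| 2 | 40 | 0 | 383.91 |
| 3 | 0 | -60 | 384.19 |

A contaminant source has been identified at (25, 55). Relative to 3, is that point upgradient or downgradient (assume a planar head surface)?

∂h/∂x = (383.91 − 384.00) / (40 − 0) = -0.002250
∂h/∂y = (384.19 − 384.00) / (-60 − 0) = -0.003167
Head at (25, 55) = 384.00 + (-0.002250)·(25) + (-0.003167)·(55) = 383.77 m.
That is lower than the 384.19 m at 3, so the point is downgradient.

downgradient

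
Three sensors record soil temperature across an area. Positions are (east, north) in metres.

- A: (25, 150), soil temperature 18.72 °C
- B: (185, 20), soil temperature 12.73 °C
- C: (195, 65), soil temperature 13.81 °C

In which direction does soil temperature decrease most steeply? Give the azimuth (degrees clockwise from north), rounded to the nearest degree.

151°

Differences from A: to B (Δx, Δy, Δh) = (160, -130, -5.99); to C = (170, -85, -4.91).
Determinant of the coordinate differences = 160·(-85) − 170·(-130) = 8500.
∂T/∂x = [(-5.99)·(-85) − (-4.91)·(-130)] / 8500 = -0.01519
∂T/∂y = [160·(-4.91) − 170·(-5.99)] / 8500 = +0.02738
Steepest decrease is along −∇f: components (+0.01519 E, -0.02738 N).
Azimuth = atan2(+0.01519, -0.02738) = 151.0° ≈ 151°.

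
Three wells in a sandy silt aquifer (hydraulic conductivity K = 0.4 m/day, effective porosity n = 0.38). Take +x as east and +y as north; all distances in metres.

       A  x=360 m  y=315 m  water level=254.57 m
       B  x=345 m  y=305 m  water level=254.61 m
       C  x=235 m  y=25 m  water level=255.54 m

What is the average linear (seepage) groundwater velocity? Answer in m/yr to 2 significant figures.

With h = a·x + b·y + c and A as origin, the differences give:
  (-15)·a + (-10)·b = +0.04
  (-125)·a + (-290)·b = +0.97
Eliminate b (×(-290) and ×(-10), subtract): 3100·a = -1.900 → a = ∂h/∂x = -0.0006129
Back-substitute: b = ∂h/∂y = -0.003081.
|∇h| = √(-0.0006129² + -0.003081²) = 0.003141
Seepage velocity v = K·i/n = 0.4 × 0.003141 / 0.38 = 0.003306 m/day = 1.208 m/yr.

1.2 m/yr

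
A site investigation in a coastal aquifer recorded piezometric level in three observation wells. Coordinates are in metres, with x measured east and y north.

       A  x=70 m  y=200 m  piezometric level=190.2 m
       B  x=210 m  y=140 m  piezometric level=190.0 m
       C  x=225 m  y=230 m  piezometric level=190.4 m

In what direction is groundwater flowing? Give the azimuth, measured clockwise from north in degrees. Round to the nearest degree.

Three-point gradient (reference A): Δ to B = (140, -60, -0.2), Δ to C = (155, 30, +0.2).
∂h/∂x = +0.0004444, ∂h/∂y = +0.004370 (det = 13500).
Flow direction (−∇h) has components (-0.0004444 E, -0.004370 N).
Azimuth = atan2(E, N) = atan2(-0.0004444, -0.004370) = 185.8° ≈ 186°.

186°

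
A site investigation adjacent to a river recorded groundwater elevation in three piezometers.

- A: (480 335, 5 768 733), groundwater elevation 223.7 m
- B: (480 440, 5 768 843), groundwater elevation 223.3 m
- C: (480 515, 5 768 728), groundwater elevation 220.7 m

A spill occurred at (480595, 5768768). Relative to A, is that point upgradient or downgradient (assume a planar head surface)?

Three-point gradient (reference A): Δ to B = (105, 110, -0.4), Δ to C = (180, -5, -3.0).
∂h/∂x = -0.01633, ∂h/∂y = +0.01196 (det = -20325).
Head at (480595, 5768768) = 223.7 + (-0.01633)·(260) + (+0.01196)·(35) = 219.87 m.
That is lower than the 223.7 m at A, so the point is downgradient.

downgradient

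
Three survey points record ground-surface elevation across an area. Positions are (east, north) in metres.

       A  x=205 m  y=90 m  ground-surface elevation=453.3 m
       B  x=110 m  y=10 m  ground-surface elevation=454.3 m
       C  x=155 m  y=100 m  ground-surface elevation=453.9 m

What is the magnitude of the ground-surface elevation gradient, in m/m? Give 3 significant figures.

0.0118 m/m

Differences from A: to B (Δx, Δy, Δh) = (-95, -80, +1.0); to C = (-50, 10, +0.6).
Determinant of the coordinate differences = (-95)·10 − (-50)·(-80) = -4950.
∂z/∂x = [(+1.0)·10 − (+0.6)·(-80)] / -4950 = -0.01172
∂z/∂y = [(-95)·(+0.6) − (-50)·(+1.0)] / -4950 = +0.001414
|∇f| = √(-0.01172² + 0.001414²) = 0.0118 m/m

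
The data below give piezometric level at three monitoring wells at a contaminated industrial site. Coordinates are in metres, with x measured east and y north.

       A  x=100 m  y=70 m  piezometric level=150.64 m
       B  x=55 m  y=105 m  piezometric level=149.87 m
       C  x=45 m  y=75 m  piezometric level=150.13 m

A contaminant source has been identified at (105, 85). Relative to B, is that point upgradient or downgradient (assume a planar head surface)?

upgradient

Differences from A: to B (Δx, Δy, Δh) = (-45, 35, -0.77); to C = (-55, 5, -0.51).
Solve a·Δx + b·Δy = Δh: det = (-45)·5 − (-55)·35 = 1700.
∂h/∂x = [(-0.77)·5 − (-0.51)·35] / 1700 = +0.008235
∂h/∂y = [(-45)·(-0.51) − (-55)·(-0.77)] / 1700 = -0.01141
Head at (105, 85) = 150.64 + (+0.008235)·(5) + (-0.01141)·(15) = 150.51 m.
That is higher than the 149.87 m at B, so the point is upgradient.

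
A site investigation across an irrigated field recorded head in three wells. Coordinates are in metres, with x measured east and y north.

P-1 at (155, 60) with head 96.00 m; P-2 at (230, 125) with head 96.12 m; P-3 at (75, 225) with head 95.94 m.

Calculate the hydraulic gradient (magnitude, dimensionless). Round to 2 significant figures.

0.0014

Three-point gradient (reference P-1): Δ to P-2 = (75, 65, +0.12), Δ to P-3 = (-80, 165, -0.06).
∂h/∂x = +0.001349, ∂h/∂y = +0.0002902 (det = 17575).
|∇h| = √(0.001349² + 0.0002902²) = 0.00138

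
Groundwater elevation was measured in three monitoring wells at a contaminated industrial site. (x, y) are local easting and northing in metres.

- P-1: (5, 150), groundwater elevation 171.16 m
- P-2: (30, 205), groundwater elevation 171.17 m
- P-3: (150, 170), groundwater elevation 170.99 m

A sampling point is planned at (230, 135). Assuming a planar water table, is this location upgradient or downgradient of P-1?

downgradient

Differences from P-1: to P-2 (Δx, Δy, Δh) = (25, 55, +0.01); to P-3 = (145, 20, -0.17).
Determinant of the coordinate differences = 25·20 − 145·55 = -7475.
∂h/∂x = [(+0.01)·20 − (-0.17)·55] / -7475 = -0.001278
∂h/∂y = [25·(-0.17) − 145·(+0.01)] / -7475 = +0.0007625
Head at (230, 135) = 171.16 + (-0.001278)·(225) + (+0.0007625)·(-15) = 170.86 m.
That is lower than the 171.16 m at P-1, so the point is downgradient.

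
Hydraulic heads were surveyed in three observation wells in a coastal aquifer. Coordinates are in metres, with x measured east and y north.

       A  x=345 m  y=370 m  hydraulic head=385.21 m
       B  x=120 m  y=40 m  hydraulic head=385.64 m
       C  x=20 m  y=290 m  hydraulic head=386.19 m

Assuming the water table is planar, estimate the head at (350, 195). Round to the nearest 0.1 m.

Differences from A: to B (Δx, Δy, Δh) = (-225, -330, +0.43); to C = (-325, -80, +0.98).
Determinant of the coordinate differences = (-225)·(-80) − (-325)·(-330) = -89250.
∂h/∂x = [(+0.43)·(-80) − (+0.98)·(-330)] / -89250 = -0.003238
∂h/∂y = [(-225)·(+0.98) − (-325)·(+0.43)] / -89250 = +0.0009048
h(350, 195) = 385.21 + (-0.003238)·(5) + (+0.0009048)·(-175) = 385.21 -0.016 -0.158 = 385.035 m.

385.0 m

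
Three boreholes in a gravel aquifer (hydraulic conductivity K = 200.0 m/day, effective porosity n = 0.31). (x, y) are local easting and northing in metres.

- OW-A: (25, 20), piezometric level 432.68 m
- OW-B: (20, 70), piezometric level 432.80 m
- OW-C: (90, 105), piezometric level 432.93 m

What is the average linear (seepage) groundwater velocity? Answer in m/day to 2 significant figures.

1.6 m/day

Taking OW-A as reference: OW-B−OW-A = (-5, 50, +0.12); OW-C−OW-A = (65, 85, +0.25).
Solve a·Δx + b·Δy = Δh: det = (-5)·85 − 65·50 = -3675.
∂h/∂x = [(+0.12)·85 − (+0.25)·50] / -3675 = +0.0006259
∂h/∂y = [(-5)·(+0.25) − 65·(+0.12)] / -3675 = +0.002463
|∇h| = √(0.0006259² + 0.002463²) = 0.002541
Seepage velocity v = K·i/n = 200.0 × 0.002541 / 0.31 = 1.639 m/day.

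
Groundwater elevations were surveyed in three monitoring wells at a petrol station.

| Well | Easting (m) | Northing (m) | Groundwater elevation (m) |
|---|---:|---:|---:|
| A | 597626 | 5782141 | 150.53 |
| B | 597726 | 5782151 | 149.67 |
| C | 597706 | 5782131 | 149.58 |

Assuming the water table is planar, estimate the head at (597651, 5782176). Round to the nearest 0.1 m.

Taking A as reference: B−A = (100, 10, -0.86); C−A = (80, -10, -0.95).
Determinant of the coordinate differences = 100·(-10) − 80·10 = -1800.
∂h/∂x = [(-0.86)·(-10) − (-0.95)·10] / -1800 = -0.01006
∂h/∂y = [100·(-0.95) − 80·(-0.86)] / -1800 = +0.01456
h(597651, 5782176) = 150.53 + (-0.01006)·(25) + (+0.01456)·(35) = 150.53 -0.251 +0.509 = 150.788 m.

150.8 m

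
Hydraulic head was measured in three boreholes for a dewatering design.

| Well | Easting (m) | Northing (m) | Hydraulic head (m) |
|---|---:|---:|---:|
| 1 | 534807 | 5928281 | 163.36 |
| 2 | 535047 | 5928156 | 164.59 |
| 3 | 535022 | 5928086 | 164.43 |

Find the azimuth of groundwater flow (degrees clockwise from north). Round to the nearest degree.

266°

Taking 1 as reference: 2−1 = (240, -125, +1.23); 3−1 = (215, -195, +1.07).
Solve a·Δx + b·Δy = Δh: det = 240·(-195) − 215·(-125) = -19925.
∂h/∂x = [(+1.23)·(-195) − (+1.07)·(-125)] / -19925 = +0.005325
∂h/∂y = [240·(+1.07) − 215·(+1.23)] / -19925 = +0.0003839
Flow direction (−∇h) has components (-0.005325 E, -0.0003839 N).
Azimuth = atan2(E, N) = atan2(-0.005325, -0.0003839) = 265.9° ≈ 266°.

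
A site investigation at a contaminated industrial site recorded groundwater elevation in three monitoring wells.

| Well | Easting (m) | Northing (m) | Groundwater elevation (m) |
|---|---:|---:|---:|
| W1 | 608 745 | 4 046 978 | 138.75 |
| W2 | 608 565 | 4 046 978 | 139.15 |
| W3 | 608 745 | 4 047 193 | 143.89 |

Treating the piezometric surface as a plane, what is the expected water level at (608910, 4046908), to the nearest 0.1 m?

∂h/∂x = (139.15 − 138.75) / (608565 − 608745) = -0.002222
∂h/∂y = (143.89 − 138.75) / (4047193 − 4046978) = +0.02391
h(608910, 4046908) = 138.75 + (-0.002222)·(165) + (+0.02391)·(-70) = 138.75 -0.367 -1.673 = 136.710 m.

136.7 m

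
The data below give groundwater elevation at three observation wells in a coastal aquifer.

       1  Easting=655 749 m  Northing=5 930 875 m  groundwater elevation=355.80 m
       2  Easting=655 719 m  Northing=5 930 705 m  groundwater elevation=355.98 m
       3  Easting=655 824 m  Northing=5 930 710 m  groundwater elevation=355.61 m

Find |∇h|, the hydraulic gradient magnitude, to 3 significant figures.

0.00353

Differences from 1: to 2 (Δx, Δy, Δh) = (-30, -170, +0.18); to 3 = (75, -165, -0.19).
Determinant of the coordinate differences = (-30)·(-165) − 75·(-170) = 17700.
∂h/∂x = [(+0.18)·(-165) − (-0.19)·(-170)] / 17700 = -0.003503
∂h/∂y = [(-30)·(-0.19) − 75·(+0.18)] / 17700 = -0.0004407
|∇h| = √(-0.003503² + -0.0004407²) = 0.003531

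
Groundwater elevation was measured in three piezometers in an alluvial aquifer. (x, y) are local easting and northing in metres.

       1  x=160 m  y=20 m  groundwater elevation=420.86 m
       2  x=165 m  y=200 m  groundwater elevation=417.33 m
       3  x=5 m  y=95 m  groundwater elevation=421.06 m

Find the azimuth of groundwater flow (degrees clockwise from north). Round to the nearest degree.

Differences from 1: to 2 (Δx, Δy, Δh) = (5, 180, -3.53); to 3 = (-155, 75, +0.20).
Determinant of the coordinate differences = 5·75 − (-155)·180 = 28275.
∂h/∂x = [(-3.53)·75 − (+0.20)·180] / 28275 = -0.01064
∂h/∂y = [5·(+0.20) − (-155)·(-3.53)] / 28275 = -0.01932
Flow direction (−∇h) has components (+0.01064 E, +0.01932 N).
Azimuth = atan2(E, N) = atan2(+0.01064, +0.01932) = 28.8° ≈ 029°.

029°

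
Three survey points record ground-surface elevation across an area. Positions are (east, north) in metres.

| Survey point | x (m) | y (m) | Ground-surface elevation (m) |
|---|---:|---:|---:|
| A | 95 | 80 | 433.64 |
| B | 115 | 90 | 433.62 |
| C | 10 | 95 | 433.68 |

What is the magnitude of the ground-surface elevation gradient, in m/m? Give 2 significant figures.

Differences from A: to B (Δx, Δy, Δh) = (20, 10, -0.02); to C = (-85, 15, +0.04).
Solve a·Δx + b·Δy = Δz: det = 20·15 − (-85)·10 = 1150.
∂z/∂x = [(-0.02)·15 − (+0.04)·10] / 1150 = -0.0006087
∂z/∂y = [20·(+0.04) − (-85)·(-0.02)] / 1150 = -0.0007826
|∇f| = √(-0.0006087² + -0.0007826²) = 0.0009915 m/m

0.00099 m/m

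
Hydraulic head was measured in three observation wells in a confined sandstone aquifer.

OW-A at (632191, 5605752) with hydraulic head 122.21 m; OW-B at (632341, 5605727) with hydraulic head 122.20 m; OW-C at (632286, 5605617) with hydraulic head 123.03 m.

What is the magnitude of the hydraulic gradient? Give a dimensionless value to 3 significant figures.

0.00704

With h = a·x + b·y + c and OW-A as origin, the differences give:
  150·a + (-25)·b = -0.01
  95·a + (-135)·b = +0.82
Eliminate b (×(-135) and ×(-25), subtract): -17875·a = 21.850 → a = ∂h/∂x = -0.001222
Back-substitute: b = ∂h/∂y = -0.006934.
|∇h| = √(-0.001222² + -0.006934²) = 0.007041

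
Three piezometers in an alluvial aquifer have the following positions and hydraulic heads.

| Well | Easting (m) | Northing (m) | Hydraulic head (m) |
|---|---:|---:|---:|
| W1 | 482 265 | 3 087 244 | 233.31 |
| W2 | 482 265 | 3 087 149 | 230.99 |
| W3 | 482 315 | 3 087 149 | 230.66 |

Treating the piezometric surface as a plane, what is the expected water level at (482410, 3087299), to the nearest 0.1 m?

233.7 m

Differences from W1: to W2 (Δx, Δy, Δh) = (0, -95, -2.32); to W3 = (50, -95, -2.65).
Determinant of the coordinate differences = 0·(-95) − 50·(-95) = 4750.
∂h/∂x = [(-2.32)·(-95) − (-2.65)·(-95)] / 4750 = -0.006600
∂h/∂y = [0·(-2.65) − 50·(-2.32)] / 4750 = +0.02442
h(482410, 3087299) = 233.31 + (-0.006600)·(145) + (+0.02442)·(55) = 233.31 -0.957 +1.343 = 233.696 m.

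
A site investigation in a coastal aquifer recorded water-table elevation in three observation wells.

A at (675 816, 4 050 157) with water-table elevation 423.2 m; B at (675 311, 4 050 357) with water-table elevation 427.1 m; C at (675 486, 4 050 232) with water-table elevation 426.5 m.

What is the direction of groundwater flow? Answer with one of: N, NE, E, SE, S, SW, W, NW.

NE

With h = a·x + b·y + c and A as origin, the differences give:
  (-505)·a + 200·b = +3.9
  (-330)·a + 75·b = +3.3
Eliminate b (×75 and ×200, subtract): 28125·a = -367.50 → a = ∂h/∂x = -0.01307
Back-substitute: b = ∂h/∂y = -0.01349.
Flow = −∇h = (+0.01307 east, +0.01349 north), which points northeast.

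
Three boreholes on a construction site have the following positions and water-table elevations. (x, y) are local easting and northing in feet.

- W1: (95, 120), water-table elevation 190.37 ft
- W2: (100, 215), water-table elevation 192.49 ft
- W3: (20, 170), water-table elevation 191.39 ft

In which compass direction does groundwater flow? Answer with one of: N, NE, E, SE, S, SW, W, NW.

S

With h = a·x + b·y + c and W1 as origin, the differences give:
  5·a + 95·b = +2.12
  (-75)·a + 50·b = +1.02
Eliminate b (×50 and ×95, subtract): 7375·a = 9.100 → a = ∂h/∂x = +0.001234
Back-substitute: b = ∂h/∂y = +0.02225.
Flow = −∇h = (-0.001234 east, -0.02225 north), which points south.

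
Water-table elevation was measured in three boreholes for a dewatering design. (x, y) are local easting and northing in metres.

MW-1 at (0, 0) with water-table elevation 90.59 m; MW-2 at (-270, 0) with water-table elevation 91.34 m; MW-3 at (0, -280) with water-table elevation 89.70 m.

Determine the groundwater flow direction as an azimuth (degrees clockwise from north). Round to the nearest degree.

139°

∂h/∂x = (91.34 − 90.59) / (-270 − 0) = -0.002778
∂h/∂y = (89.70 − 90.59) / (-280 − 0) = +0.003179
Flow direction (−∇h) has components (+0.002778 E, -0.003179 N).
Azimuth = atan2(E, N) = atan2(+0.002778, -0.003179) = 138.8° ≈ 139°.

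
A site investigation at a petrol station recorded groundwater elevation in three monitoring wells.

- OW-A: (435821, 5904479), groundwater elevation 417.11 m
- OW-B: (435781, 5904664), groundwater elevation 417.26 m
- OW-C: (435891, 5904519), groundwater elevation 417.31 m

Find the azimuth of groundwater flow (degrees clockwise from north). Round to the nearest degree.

Taking OW-A as reference: OW-B−OW-A = (-40, 185, +0.15); OW-C−OW-A = (70, 40, +0.20).
Determinant of the coordinate differences = (-40)·40 − 70·185 = -14550.
∂h/∂x = [(+0.15)·40 − (+0.20)·185] / -14550 = +0.002131
∂h/∂y = [(-40)·(+0.20) − 70·(+0.15)] / -14550 = +0.001271
Flow direction (−∇h) has components (-0.002131 E, -0.001271 N).
Azimuth = atan2(E, N) = atan2(-0.002131, -0.001271) = 239.2° ≈ 239°.

239°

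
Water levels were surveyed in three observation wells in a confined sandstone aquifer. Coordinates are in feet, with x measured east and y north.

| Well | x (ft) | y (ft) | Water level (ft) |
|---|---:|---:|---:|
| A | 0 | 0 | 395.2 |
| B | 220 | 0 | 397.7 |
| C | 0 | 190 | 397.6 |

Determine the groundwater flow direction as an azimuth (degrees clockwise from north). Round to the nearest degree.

222°

∂h/∂x = (397.7 − 395.2) / (220 − 0) = +0.01136
∂h/∂y = (397.6 − 395.2) / (190 − 0) = +0.01263
Flow direction (−∇h) has components (-0.01136 E, -0.01263 N).
Azimuth = atan2(E, N) = atan2(-0.01136, -0.01263) = 222.0° ≈ 222°.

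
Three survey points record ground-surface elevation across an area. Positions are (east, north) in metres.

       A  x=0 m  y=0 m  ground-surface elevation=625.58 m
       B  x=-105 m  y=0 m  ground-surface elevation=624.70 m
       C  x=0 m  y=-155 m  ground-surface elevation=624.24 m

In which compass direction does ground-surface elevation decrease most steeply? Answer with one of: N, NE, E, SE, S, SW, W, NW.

∂z/∂x = (624.70 − 625.58) / (-105 − 0) = +0.008381
∂z/∂y = (624.24 − 625.58) / (-155 − 0) = +0.008645
Steepest decrease is along −∇f = (-0.008381 E, -0.008645 N) → southwest.

SW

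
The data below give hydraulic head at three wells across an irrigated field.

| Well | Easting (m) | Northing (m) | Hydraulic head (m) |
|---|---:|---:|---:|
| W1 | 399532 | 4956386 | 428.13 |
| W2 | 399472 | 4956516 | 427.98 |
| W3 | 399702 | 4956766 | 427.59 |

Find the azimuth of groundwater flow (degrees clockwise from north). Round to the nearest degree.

013°

Differences from W1: to W2 (Δx, Δy, Δh) = (-60, 130, -0.15); to W3 = (170, 380, -0.54).
Determinant of the coordinate differences = (-60)·380 − 170·130 = -44900.
∂h/∂x = [(-0.15)·380 − (-0.54)·130] / -44900 = -0.0002940
∂h/∂y = [(-60)·(-0.54) − 170·(-0.15)] / -44900 = -0.001290
Flow direction (−∇h) has components (+0.0002940 E, +0.001290 N).
Azimuth = atan2(E, N) = atan2(+0.0002940, +0.001290) = 12.8° ≈ 013°.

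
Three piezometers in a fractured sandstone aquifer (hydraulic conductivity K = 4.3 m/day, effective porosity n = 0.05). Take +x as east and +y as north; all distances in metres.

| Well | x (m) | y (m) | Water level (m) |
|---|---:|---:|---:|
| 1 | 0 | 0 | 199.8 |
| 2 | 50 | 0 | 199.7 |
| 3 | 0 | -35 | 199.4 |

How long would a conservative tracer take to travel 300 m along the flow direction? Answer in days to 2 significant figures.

∂h/∂x = (199.7 − 199.8) / (50 − 0) = -0.002000
∂h/∂y = (199.4 − 199.8) / (-35 − 0) = +0.01143
|∇h| = √(-0.002000² + 0.01143²) = 0.0116
Seepage velocity v = K·i/n = 4.3 × 0.0116 / 0.05 = 0.9976 m/day.
t = 300 / 0.9976 = 300.7 days.

300 days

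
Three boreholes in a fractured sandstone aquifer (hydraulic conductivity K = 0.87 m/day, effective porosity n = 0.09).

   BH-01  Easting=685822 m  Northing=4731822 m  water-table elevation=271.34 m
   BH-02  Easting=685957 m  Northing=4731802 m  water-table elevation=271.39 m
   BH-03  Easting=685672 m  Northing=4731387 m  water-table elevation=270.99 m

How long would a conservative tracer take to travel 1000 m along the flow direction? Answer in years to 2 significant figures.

Three-point gradient (reference BH-01): Δ to BH-02 = (135, -20, +0.05), Δ to BH-03 = (-150, -435, -0.35).
∂h/∂x = +0.0004658, ∂h/∂y = +0.0006440 (det = -61725).
|∇h| = √(0.0004658² + 0.0006440²) = 0.0007948
Seepage velocity v = K·i/n = 0.87 × 0.0007948 / 0.09 = 0.007683 m/day.
t = 1000 / 0.007683 = 1.302e+05 days = 356 years.

360 years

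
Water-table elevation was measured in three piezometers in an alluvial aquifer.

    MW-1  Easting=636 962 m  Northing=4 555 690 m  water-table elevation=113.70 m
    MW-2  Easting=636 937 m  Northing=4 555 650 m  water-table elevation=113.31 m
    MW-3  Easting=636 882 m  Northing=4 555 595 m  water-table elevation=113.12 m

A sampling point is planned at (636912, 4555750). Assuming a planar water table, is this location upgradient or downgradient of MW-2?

Differences from MW-1: to MW-2 (Δx, Δy, Δh) = (-25, -40, -0.39); to MW-3 = (-80, -95, -0.58).
Solve a·Δx + b·Δy = Δh: det = (-25)·(-95) − (-80)·(-40) = -825.
∂h/∂x = [(-0.39)·(-95) − (-0.58)·(-40)] / -825 = -0.01679
∂h/∂y = [(-25)·(-0.58) − (-80)·(-0.39)] / -825 = +0.02024
Head at (636912, 4555750) = 113.70 + (-0.01679)·(-50) + (+0.02024)·(60) = 115.75 m.
That is higher than the 113.31 m at MW-2, so the point is upgradient.

upgradient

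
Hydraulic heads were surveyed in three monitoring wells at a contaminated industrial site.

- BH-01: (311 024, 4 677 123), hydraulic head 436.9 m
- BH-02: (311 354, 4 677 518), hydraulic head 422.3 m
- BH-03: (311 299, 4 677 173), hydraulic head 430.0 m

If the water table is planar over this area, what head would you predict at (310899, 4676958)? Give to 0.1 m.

442.7 m

With h = a·x + b·y + c and BH-01 as origin, the differences give:
  330·a + 395·b = -14.6
  275·a + 50·b = -6.9
Eliminate b (×50 and ×395, subtract): -92125·a = 1995.50 → a = ∂h/∂x = -0.02166
Back-substitute: b = ∂h/∂y = -0.01887.
h(310899, 4676958) = 436.9 + (-0.02166)·(-125) + (-0.01887)·(-165) = 436.9 +2.708 +3.113 = 442.720 m.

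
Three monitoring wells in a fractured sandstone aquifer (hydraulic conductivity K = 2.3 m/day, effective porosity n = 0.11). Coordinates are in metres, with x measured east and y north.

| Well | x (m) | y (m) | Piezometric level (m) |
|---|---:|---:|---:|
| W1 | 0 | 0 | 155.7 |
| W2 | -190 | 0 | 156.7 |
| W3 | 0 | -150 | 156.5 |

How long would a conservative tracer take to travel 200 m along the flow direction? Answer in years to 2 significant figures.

∂h/∂x = (156.7 − 155.7) / (-190 − 0) = -0.005263
∂h/∂y = (156.5 − 155.7) / (-150 − 0) = -0.005333
|∇h| = √(-0.005263² + -0.005333²) = 0.007493
Seepage velocity v = K·i/n = 2.3 × 0.007493 / 0.11 = 0.1567 m/day.
t = 200 / 0.1567 = 1276 days = 3.49 years.

3.5 years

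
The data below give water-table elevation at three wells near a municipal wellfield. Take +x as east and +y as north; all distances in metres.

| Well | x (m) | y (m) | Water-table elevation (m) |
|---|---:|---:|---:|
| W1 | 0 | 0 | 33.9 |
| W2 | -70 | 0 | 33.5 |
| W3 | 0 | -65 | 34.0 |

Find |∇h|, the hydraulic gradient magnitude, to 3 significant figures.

∂h/∂x = (33.5 − 33.9) / (-70 − 0) = +0.005714
∂h/∂y = (34.0 − 33.9) / (-65 − 0) = -0.001538
|∇h| = √(0.005714² + -0.001538²) = 0.005917

0.00592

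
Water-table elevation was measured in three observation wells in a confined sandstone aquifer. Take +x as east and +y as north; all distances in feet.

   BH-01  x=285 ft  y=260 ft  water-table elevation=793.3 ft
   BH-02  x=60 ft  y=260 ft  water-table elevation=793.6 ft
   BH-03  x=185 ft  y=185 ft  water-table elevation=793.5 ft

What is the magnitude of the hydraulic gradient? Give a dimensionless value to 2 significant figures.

Taking BH-01 as reference: BH-02−BH-01 = (-225, 0, +0.3); BH-03−BH-01 = (-100, -75, +0.2).
Determinant of the coordinate differences = (-225)·(-75) − (-100)·0 = 16875.
∂h/∂x = [(+0.3)·(-75) − (+0.2)·0] / 16875 = -0.001333
∂h/∂y = [(-225)·(+0.2) − (-100)·(+0.3)] / 16875 = -0.0008889
|∇h| = √(-0.001333² + -0.0008889²) = 0.001602

0.0016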